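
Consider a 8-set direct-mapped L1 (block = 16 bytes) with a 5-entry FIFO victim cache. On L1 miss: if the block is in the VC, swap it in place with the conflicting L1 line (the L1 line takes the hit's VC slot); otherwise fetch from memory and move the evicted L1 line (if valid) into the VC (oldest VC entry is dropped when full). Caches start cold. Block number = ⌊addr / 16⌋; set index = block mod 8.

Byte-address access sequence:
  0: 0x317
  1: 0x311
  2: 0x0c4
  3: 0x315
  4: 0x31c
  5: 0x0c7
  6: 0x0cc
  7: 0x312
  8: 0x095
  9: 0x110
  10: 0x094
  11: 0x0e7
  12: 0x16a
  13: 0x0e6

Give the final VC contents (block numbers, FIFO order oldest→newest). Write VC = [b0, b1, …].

0: 0x317 (blk 49, set 1) → MISS  vc=[]
1: 0x311 (blk 49, set 1) → L1-HIT  vc=[]
2: 0xc4 (blk 12, set 4) → MISS  vc=[]
3: 0x315 (blk 49, set 1) → L1-HIT  vc=[]
4: 0x31c (blk 49, set 1) → L1-HIT  vc=[]
5: 0xc7 (blk 12, set 4) → L1-HIT  vc=[]
6: 0xcc (blk 12, set 4) → L1-HIT  vc=[]
7: 0x312 (blk 49, set 1) → L1-HIT  vc=[]
8: 0x95 (blk 9, set 1) → MISS  vc=[49]
9: 0x110 (blk 17, set 1) → MISS  vc=[49, 9]
10: 0x94 (blk 9, set 1) → VC-HIT  vc=[49, 17]
11: 0xe7 (blk 14, set 6) → MISS  vc=[49, 17]
12: 0x16a (blk 22, set 6) → MISS  vc=[49, 17, 14]
13: 0xe6 (blk 14, set 6) → VC-HIT  vc=[49, 17, 22]

VC = [49, 17, 22]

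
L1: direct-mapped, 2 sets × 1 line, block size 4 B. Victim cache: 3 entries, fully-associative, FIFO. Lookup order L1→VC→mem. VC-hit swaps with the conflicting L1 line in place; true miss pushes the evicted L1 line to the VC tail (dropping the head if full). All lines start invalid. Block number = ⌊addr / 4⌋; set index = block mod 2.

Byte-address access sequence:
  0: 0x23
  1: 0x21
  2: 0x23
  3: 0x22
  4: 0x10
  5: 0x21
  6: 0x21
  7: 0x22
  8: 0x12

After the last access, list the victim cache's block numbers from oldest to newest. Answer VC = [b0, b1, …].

#0 0x23→b8/s0 MISS; vc=[]
#1 0x21→b8/s0 L1-HIT; vc=[]
#2 0x23→b8/s0 L1-HIT; vc=[]
#3 0x22→b8/s0 L1-HIT; vc=[]
#4 0x10→b4/s0 MISS; vc=[8]
#5 0x21→b8/s0 VC-HIT; vc=[4]
#6 0x21→b8/s0 L1-HIT; vc=[4]
#7 0x22→b8/s0 L1-HIT; vc=[4]
#8 0x12→b4/s0 VC-HIT; vc=[8]

VC = [8]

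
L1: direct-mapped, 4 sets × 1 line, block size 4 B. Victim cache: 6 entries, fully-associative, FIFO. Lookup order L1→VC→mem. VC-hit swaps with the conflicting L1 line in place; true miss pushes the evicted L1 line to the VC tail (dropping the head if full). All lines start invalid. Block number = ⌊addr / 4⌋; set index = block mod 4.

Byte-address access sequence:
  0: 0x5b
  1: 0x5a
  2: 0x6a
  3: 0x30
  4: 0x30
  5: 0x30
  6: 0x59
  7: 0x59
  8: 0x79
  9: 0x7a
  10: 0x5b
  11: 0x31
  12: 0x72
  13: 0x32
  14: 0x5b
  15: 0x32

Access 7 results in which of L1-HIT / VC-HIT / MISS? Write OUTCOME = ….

OUTCOME = L1-HIT

  [0] addr=0x5b blk=22 s=2: MISS | VC []
  [1] addr=0x5a blk=22 s=2: L1-HIT | VC []
  [2] addr=0x6a blk=26 s=2: MISS | VC [22]
  [3] addr=0x30 blk=12 s=0: MISS | VC [22]
  [4] addr=0x30 blk=12 s=0: L1-HIT | VC [22]
  [5] addr=0x30 blk=12 s=0: L1-HIT | VC [22]
  [6] addr=0x59 blk=22 s=2: VC-HIT | VC [26]
  [7] addr=0x59 blk=22 s=2: L1-HIT | VC [26]
  [8] addr=0x79 blk=30 s=2: MISS | VC [26, 22]
  [9] addr=0x7a blk=30 s=2: L1-HIT | VC [26, 22]
  [10] addr=0x5b blk=22 s=2: VC-HIT | VC [26, 30]
  [11] addr=0x31 blk=12 s=0: L1-HIT | VC [26, 30]
  [12] addr=0x72 blk=28 s=0: MISS | VC [26, 30, 12]
  [13] addr=0x32 blk=12 s=0: VC-HIT | VC [26, 30, 28]
  [14] addr=0x5b blk=22 s=2: L1-HIT | VC [26, 30, 28]
  [15] addr=0x32 blk=12 s=0: L1-HIT | VC [26, 30, 28]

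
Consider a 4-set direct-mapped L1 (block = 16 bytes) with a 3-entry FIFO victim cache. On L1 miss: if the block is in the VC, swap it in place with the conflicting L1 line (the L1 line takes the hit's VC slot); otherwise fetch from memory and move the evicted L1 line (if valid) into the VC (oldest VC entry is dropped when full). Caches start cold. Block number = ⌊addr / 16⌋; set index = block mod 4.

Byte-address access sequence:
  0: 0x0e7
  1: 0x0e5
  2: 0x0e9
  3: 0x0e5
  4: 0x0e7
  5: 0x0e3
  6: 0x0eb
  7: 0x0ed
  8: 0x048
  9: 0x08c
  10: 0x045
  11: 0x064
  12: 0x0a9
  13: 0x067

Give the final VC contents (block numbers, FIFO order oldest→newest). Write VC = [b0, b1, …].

VC = [8, 14, 10]

0: 0xe7 (blk 14, set 2) → MISS  vc=[]
1: 0xe5 (blk 14, set 2) → L1-HIT  vc=[]
2: 0xe9 (blk 14, set 2) → L1-HIT  vc=[]
3: 0xe5 (blk 14, set 2) → L1-HIT  vc=[]
4: 0xe7 (blk 14, set 2) → L1-HIT  vc=[]
5: 0xe3 (blk 14, set 2) → L1-HIT  vc=[]
6: 0xeb (blk 14, set 2) → L1-HIT  vc=[]
7: 0xed (blk 14, set 2) → L1-HIT  vc=[]
8: 0x48 (blk 4, set 0) → MISS  vc=[]
9: 0x8c (blk 8, set 0) → MISS  vc=[4]
10: 0x45 (blk 4, set 0) → VC-HIT  vc=[8]
11: 0x64 (blk 6, set 2) → MISS  vc=[8, 14]
12: 0xa9 (blk 10, set 2) → MISS  vc=[8, 14, 6]
13: 0x67 (blk 6, set 2) → VC-HIT  vc=[8, 14, 10]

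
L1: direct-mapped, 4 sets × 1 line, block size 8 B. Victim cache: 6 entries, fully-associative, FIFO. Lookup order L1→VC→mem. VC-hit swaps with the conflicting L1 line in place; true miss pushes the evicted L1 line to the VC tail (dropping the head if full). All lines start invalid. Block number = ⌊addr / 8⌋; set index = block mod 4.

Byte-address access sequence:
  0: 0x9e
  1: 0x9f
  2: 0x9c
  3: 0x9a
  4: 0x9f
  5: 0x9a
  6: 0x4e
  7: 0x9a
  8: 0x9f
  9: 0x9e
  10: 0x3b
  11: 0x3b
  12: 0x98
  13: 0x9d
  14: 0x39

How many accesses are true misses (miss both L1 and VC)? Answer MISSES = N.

0: 0x9e (blk 19, set 3) → MISS  vc=[]
1: 0x9f (blk 19, set 3) → L1-HIT  vc=[]
2: 0x9c (blk 19, set 3) → L1-HIT  vc=[]
3: 0x9a (blk 19, set 3) → L1-HIT  vc=[]
4: 0x9f (blk 19, set 3) → L1-HIT  vc=[]
5: 0x9a (blk 19, set 3) → L1-HIT  vc=[]
6: 0x4e (blk 9, set 1) → MISS  vc=[]
7: 0x9a (blk 19, set 3) → L1-HIT  vc=[]
8: 0x9f (blk 19, set 3) → L1-HIT  vc=[]
9: 0x9e (blk 19, set 3) → L1-HIT  vc=[]
10: 0x3b (blk 7, set 3) → MISS  vc=[19]
11: 0x3b (blk 7, set 3) → L1-HIT  vc=[19]
12: 0x98 (blk 19, set 3) → VC-HIT  vc=[7]
13: 0x9d (blk 19, set 3) → L1-HIT  vc=[7]
14: 0x39 (blk 7, set 3) → VC-HIT  vc=[19]

MISSES = 3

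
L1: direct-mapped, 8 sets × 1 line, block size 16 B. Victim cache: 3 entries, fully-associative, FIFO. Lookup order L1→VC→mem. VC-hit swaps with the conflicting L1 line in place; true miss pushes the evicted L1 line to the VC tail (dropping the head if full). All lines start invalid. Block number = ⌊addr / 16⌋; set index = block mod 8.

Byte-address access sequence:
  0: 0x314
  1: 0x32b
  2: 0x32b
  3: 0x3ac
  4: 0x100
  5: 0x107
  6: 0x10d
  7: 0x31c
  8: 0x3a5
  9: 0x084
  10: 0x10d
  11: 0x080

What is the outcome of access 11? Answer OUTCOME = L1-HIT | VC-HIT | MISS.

OUTCOME = VC-HIT

#0 0x314→b49/s1 MISS; vc=[]
#1 0x32b→b50/s2 MISS; vc=[]
#2 0x32b→b50/s2 L1-HIT; vc=[]
#3 0x3ac→b58/s2 MISS; vc=[50]
#4 0x100→b16/s0 MISS; vc=[50]
#5 0x107→b16/s0 L1-HIT; vc=[50]
#6 0x10d→b16/s0 L1-HIT; vc=[50]
#7 0x31c→b49/s1 L1-HIT; vc=[50]
#8 0x3a5→b58/s2 L1-HIT; vc=[50]
#9 0x84→b8/s0 MISS; vc=[50,16]
#10 0x10d→b16/s0 VC-HIT; vc=[50,8]
#11 0x80→b8/s0 VC-HIT; vc=[50,16]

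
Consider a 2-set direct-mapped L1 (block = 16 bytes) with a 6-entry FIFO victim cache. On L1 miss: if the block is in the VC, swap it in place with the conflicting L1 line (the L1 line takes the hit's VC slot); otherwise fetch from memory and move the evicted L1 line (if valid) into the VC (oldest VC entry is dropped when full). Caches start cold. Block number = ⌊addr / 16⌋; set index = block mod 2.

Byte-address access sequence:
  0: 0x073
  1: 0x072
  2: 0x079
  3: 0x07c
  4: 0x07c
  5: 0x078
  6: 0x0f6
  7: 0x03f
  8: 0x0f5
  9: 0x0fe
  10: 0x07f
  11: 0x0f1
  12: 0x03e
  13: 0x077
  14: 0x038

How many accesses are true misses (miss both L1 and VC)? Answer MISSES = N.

  [0] addr=0x73 blk=7 s=1: MISS | VC []
  [1] addr=0x72 blk=7 s=1: L1-HIT | VC []
  [2] addr=0x79 blk=7 s=1: L1-HIT | VC []
  [3] addr=0x7c blk=7 s=1: L1-HIT | VC []
  [4] addr=0x7c blk=7 s=1: L1-HIT | VC []
  [5] addr=0x78 blk=7 s=1: L1-HIT | VC []
  [6] addr=0xf6 blk=15 s=1: MISS | VC [7]
  [7] addr=0x3f blk=3 s=1: MISS | VC [7, 15]
  [8] addr=0xf5 blk=15 s=1: VC-HIT | VC [7, 3]
  [9] addr=0xfe blk=15 s=1: L1-HIT | VC [7, 3]
  [10] addr=0x7f blk=7 s=1: VC-HIT | VC [15, 3]
  [11] addr=0xf1 blk=15 s=1: VC-HIT | VC [7, 3]
  [12] addr=0x3e blk=3 s=1: VC-HIT | VC [7, 15]
  [13] addr=0x77 blk=7 s=1: VC-HIT | VC [3, 15]
  [14] addr=0x38 blk=3 s=1: VC-HIT | VC [7, 15]

MISSES = 3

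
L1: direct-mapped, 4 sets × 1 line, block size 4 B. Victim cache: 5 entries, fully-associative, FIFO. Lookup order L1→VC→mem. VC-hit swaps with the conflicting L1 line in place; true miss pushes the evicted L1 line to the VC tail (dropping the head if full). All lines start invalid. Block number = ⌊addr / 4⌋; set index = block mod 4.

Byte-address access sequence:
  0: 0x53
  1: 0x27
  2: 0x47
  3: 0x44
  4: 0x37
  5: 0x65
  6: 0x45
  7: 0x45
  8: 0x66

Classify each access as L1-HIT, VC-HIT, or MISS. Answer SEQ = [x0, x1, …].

#0 0x53→b20/s0 MISS; vc=[]
#1 0x27→b9/s1 MISS; vc=[]
#2 0x47→b17/s1 MISS; vc=[9]
#3 0x44→b17/s1 L1-HIT; vc=[9]
#4 0x37→b13/s1 MISS; vc=[9,17]
#5 0x65→b25/s1 MISS; vc=[9,17,13]
#6 0x45→b17/s1 VC-HIT; vc=[9,25,13]
#7 0x45→b17/s1 L1-HIT; vc=[9,25,13]
#8 0x66→b25/s1 VC-HIT; vc=[9,17,13]

SEQ = [MISS, MISS, MISS, L1-HIT, MISS, MISS, VC-HIT, L1-HIT, VC-HIT]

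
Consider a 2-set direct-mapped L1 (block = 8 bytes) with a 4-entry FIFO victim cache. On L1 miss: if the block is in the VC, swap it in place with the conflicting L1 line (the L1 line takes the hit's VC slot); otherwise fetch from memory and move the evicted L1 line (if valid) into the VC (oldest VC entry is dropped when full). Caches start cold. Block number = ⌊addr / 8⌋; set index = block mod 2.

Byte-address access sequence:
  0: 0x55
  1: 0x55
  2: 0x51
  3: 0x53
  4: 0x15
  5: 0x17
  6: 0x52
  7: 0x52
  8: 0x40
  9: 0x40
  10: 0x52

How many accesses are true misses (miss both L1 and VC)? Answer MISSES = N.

MISSES = 3

  [0] addr=0x55 blk=10 s=0: MISS | VC []
  [1] addr=0x55 blk=10 s=0: L1-HIT | VC []
  [2] addr=0x51 blk=10 s=0: L1-HIT | VC []
  [3] addr=0x53 blk=10 s=0: L1-HIT | VC []
  [4] addr=0x15 blk=2 s=0: MISS | VC [10]
  [5] addr=0x17 blk=2 s=0: L1-HIT | VC [10]
  [6] addr=0x52 blk=10 s=0: VC-HIT | VC [2]
  [7] addr=0x52 blk=10 s=0: L1-HIT | VC [2]
  [8] addr=0x40 blk=8 s=0: MISS | VC [2, 10]
  [9] addr=0x40 blk=8 s=0: L1-HIT | VC [2, 10]
  [10] addr=0x52 blk=10 s=0: VC-HIT | VC [2, 8]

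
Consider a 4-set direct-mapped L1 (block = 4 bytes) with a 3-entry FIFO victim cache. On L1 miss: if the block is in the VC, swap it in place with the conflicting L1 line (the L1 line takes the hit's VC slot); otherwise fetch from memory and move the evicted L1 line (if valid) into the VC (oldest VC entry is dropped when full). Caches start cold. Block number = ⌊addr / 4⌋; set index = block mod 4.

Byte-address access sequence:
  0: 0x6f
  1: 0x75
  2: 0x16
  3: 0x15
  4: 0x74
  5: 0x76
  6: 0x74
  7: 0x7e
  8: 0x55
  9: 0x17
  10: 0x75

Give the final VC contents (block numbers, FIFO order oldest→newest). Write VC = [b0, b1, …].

0: 0x6f (blk 27, set 3) → MISS  vc=[]
1: 0x75 (blk 29, set 1) → MISS  vc=[]
2: 0x16 (blk 5, set 1) → MISS  vc=[29]
3: 0x15 (blk 5, set 1) → L1-HIT  vc=[29]
4: 0x74 (blk 29, set 1) → VC-HIT  vc=[5]
5: 0x76 (blk 29, set 1) → L1-HIT  vc=[5]
6: 0x74 (blk 29, set 1) → L1-HIT  vc=[5]
7: 0x7e (blk 31, set 3) → MISS  vc=[5, 27]
8: 0x55 (blk 21, set 1) → MISS  vc=[5, 27, 29]
9: 0x17 (blk 5, set 1) → VC-HIT  vc=[21, 27, 29]
10: 0x75 (blk 29, set 1) → VC-HIT  vc=[21, 27, 5]

VC = [21, 27, 5]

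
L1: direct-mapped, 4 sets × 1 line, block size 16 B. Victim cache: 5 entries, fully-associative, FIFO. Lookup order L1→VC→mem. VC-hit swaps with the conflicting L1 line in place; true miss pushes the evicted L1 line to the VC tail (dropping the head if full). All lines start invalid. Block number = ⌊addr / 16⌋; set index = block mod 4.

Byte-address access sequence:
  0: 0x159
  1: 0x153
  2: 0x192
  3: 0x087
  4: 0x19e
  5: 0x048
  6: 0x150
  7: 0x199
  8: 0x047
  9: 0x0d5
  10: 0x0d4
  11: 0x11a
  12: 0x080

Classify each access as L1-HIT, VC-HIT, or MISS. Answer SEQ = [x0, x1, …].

0: 0x159 (blk 21, set 1) → MISS  vc=[]
1: 0x153 (blk 21, set 1) → L1-HIT  vc=[]
2: 0x192 (blk 25, set 1) → MISS  vc=[21]
3: 0x87 (blk 8, set 0) → MISS  vc=[21]
4: 0x19e (blk 25, set 1) → L1-HIT  vc=[21]
5: 0x48 (blk 4, set 0) → MISS  vc=[21, 8]
6: 0x150 (blk 21, set 1) → VC-HIT  vc=[25, 8]
7: 0x199 (blk 25, set 1) → VC-HIT  vc=[21, 8]
8: 0x47 (blk 4, set 0) → L1-HIT  vc=[21, 8]
9: 0xd5 (blk 13, set 1) → MISS  vc=[21, 8, 25]
10: 0xd4 (blk 13, set 1) → L1-HIT  vc=[21, 8, 25]
11: 0x11a (blk 17, set 1) → MISS  vc=[21, 8, 25, 13]
12: 0x80 (blk 8, set 0) → VC-HIT  vc=[21, 4, 25, 13]

SEQ = [MISS, L1-HIT, MISS, MISS, L1-HIT, MISS, VC-HIT, VC-HIT, L1-HIT, MISS, L1-HIT, MISS, VC-HIT]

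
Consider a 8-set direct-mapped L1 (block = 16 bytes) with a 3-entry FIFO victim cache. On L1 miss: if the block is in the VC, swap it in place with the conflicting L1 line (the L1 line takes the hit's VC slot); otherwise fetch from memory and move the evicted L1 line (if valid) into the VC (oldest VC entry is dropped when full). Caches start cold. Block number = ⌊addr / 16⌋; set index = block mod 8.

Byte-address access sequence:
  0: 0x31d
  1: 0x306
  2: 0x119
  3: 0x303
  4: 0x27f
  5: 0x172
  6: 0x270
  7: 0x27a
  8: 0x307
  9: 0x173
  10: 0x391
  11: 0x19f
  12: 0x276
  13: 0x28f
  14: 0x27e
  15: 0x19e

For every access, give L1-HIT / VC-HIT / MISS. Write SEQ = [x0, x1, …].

0: 0x31d (blk 49, set 1) → MISS  vc=[]
1: 0x306 (blk 48, set 0) → MISS  vc=[]
2: 0x119 (blk 17, set 1) → MISS  vc=[49]
3: 0x303 (blk 48, set 0) → L1-HIT  vc=[49]
4: 0x27f (blk 39, set 7) → MISS  vc=[49]
5: 0x172 (blk 23, set 7) → MISS  vc=[49, 39]
6: 0x270 (blk 39, set 7) → VC-HIT  vc=[49, 23]
7: 0x27a (blk 39, set 7) → L1-HIT  vc=[49, 23]
8: 0x307 (blk 48, set 0) → L1-HIT  vc=[49, 23]
9: 0x173 (blk 23, set 7) → VC-HIT  vc=[49, 39]
10: 0x391 (blk 57, set 1) → MISS  vc=[49, 39, 17]
11: 0x19f (blk 25, set 1) → MISS  vc=[39, 17, 57]
12: 0x276 (blk 39, set 7) → VC-HIT  vc=[23, 17, 57]
13: 0x28f (blk 40, set 0) → MISS  vc=[17, 57, 48]
14: 0x27e (blk 39, set 7) → L1-HIT  vc=[17, 57, 48]
15: 0x19e (blk 25, set 1) → L1-HIT  vc=[17, 57, 48]

SEQ = [MISS, MISS, MISS, L1-HIT, MISS, MISS, VC-HIT, L1-HIT, L1-HIT, VC-HIT, MISS, MISS, VC-HIT, MISS, L1-HIT, L1-HIT]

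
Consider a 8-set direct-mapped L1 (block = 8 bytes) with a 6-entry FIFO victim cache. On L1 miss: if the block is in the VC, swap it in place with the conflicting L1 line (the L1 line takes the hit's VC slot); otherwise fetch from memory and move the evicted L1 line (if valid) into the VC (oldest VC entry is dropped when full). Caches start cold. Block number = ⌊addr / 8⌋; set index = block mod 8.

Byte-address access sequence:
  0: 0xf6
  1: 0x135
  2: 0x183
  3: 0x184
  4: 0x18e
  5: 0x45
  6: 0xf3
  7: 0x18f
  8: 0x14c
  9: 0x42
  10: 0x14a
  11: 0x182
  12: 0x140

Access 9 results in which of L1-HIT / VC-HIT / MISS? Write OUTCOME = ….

OUTCOME = L1-HIT

0: 0xf6 (blk 30, set 6) → MISS  vc=[]
1: 0x135 (blk 38, set 6) → MISS  vc=[30]
2: 0x183 (blk 48, set 0) → MISS  vc=[30]
3: 0x184 (blk 48, set 0) → L1-HIT  vc=[30]
4: 0x18e (blk 49, set 1) → MISS  vc=[30]
5: 0x45 (blk 8, set 0) → MISS  vc=[30, 48]
6: 0xf3 (blk 30, set 6) → VC-HIT  vc=[38, 48]
7: 0x18f (blk 49, set 1) → L1-HIT  vc=[38, 48]
8: 0x14c (blk 41, set 1) → MISS  vc=[38, 48, 49]
9: 0x42 (blk 8, set 0) → L1-HIT  vc=[38, 48, 49]
10: 0x14a (blk 41, set 1) → L1-HIT  vc=[38, 48, 49]
11: 0x182 (blk 48, set 0) → VC-HIT  vc=[38, 8, 49]
12: 0x140 (blk 40, set 0) → MISS  vc=[38, 8, 49, 48]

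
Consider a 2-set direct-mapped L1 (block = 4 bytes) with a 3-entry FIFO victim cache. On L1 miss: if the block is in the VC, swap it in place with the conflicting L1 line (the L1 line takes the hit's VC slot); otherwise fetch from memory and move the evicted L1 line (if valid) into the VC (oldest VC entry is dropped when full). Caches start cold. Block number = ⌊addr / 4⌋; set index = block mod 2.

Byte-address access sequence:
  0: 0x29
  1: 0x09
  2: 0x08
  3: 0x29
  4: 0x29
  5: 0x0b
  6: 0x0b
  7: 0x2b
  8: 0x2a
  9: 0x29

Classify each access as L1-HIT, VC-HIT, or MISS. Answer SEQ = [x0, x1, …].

SEQ = [MISS, MISS, L1-HIT, VC-HIT, L1-HIT, VC-HIT, L1-HIT, VC-HIT, L1-HIT, L1-HIT]

  [0] addr=0x29 blk=10 s=0: MISS | VC []
  [1] addr=0x9 blk=2 s=0: MISS | VC [10]
  [2] addr=0x8 blk=2 s=0: L1-HIT | VC [10]
  [3] addr=0x29 blk=10 s=0: VC-HIT | VC [2]
  [4] addr=0x29 blk=10 s=0: L1-HIT | VC [2]
  [5] addr=0xb blk=2 s=0: VC-HIT | VC [10]
  [6] addr=0xb blk=2 s=0: L1-HIT | VC [10]
  [7] addr=0x2b blk=10 s=0: VC-HIT | VC [2]
  [8] addr=0x2a blk=10 s=0: L1-HIT | VC [2]
  [9] addr=0x29 blk=10 s=0: L1-HIT | VC [2]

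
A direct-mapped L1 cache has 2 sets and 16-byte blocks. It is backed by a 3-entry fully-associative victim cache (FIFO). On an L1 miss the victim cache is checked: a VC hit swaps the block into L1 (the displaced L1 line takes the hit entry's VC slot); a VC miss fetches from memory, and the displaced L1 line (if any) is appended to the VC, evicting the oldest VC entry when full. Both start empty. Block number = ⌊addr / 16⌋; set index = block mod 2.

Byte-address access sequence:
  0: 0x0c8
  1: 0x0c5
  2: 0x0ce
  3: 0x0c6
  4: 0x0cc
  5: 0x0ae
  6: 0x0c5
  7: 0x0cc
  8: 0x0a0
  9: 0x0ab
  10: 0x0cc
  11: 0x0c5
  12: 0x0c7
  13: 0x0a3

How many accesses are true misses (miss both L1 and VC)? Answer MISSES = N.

MISSES = 2

0: 0xc8 (blk 12, set 0) → MISS  vc=[]
1: 0xc5 (blk 12, set 0) → L1-HIT  vc=[]
2: 0xce (blk 12, set 0) → L1-HIT  vc=[]
3: 0xc6 (blk 12, set 0) → L1-HIT  vc=[]
4: 0xcc (blk 12, set 0) → L1-HIT  vc=[]
5: 0xae (blk 10, set 0) → MISS  vc=[12]
6: 0xc5 (blk 12, set 0) → VC-HIT  vc=[10]
7: 0xcc (blk 12, set 0) → L1-HIT  vc=[10]
8: 0xa0 (blk 10, set 0) → VC-HIT  vc=[12]
9: 0xab (blk 10, set 0) → L1-HIT  vc=[12]
10: 0xcc (blk 12, set 0) → VC-HIT  vc=[10]
11: 0xc5 (blk 12, set 0) → L1-HIT  vc=[10]
12: 0xc7 (blk 12, set 0) → L1-HIT  vc=[10]
13: 0xa3 (blk 10, set 0) → VC-HIT  vc=[12]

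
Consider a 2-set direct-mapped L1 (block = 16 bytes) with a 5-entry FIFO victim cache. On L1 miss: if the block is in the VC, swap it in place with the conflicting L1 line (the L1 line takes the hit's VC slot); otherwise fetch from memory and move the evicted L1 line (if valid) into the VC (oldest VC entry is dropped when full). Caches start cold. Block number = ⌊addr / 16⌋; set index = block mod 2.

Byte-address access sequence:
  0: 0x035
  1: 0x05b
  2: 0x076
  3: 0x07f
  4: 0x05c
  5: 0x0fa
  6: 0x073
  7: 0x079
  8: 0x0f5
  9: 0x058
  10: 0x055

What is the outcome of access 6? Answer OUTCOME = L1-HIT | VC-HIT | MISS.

  [0] addr=0x35 blk=3 s=1: MISS | VC []
  [1] addr=0x5b blk=5 s=1: MISS | VC [3]
  [2] addr=0x76 blk=7 s=1: MISS | VC [3, 5]
  [3] addr=0x7f blk=7 s=1: L1-HIT | VC [3, 5]
  [4] addr=0x5c blk=5 s=1: VC-HIT | VC [3, 7]
  [5] addr=0xfa blk=15 s=1: MISS | VC [3, 7, 5]
  [6] addr=0x73 blk=7 s=1: VC-HIT | VC [3, 15, 5]
  [7] addr=0x79 blk=7 s=1: L1-HIT | VC [3, 15, 5]
  [8] addr=0xf5 blk=15 s=1: VC-HIT | VC [3, 7, 5]
  [9] addr=0x58 blk=5 s=1: VC-HIT | VC [3, 7, 15]
  [10] addr=0x55 blk=5 s=1: L1-HIT | VC [3, 7, 15]

OUTCOME = VC-HIT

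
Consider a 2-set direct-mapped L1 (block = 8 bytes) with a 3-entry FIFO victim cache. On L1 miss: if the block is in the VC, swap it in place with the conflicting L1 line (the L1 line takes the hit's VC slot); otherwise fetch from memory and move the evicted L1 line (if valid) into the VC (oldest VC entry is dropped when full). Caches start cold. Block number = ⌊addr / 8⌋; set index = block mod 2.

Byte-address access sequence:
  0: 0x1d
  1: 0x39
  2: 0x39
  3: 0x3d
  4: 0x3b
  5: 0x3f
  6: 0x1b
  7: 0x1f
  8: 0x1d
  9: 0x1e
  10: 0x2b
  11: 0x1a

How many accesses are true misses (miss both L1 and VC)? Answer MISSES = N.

#0 0x1d→b3/s1 MISS; vc=[]
#1 0x39→b7/s1 MISS; vc=[3]
#2 0x39→b7/s1 L1-HIT; vc=[3]
#3 0x3d→b7/s1 L1-HIT; vc=[3]
#4 0x3b→b7/s1 L1-HIT; vc=[3]
#5 0x3f→b7/s1 L1-HIT; vc=[3]
#6 0x1b→b3/s1 VC-HIT; vc=[7]
#7 0x1f→b3/s1 L1-HIT; vc=[7]
#8 0x1d→b3/s1 L1-HIT; vc=[7]
#9 0x1e→b3/s1 L1-HIT; vc=[7]
#10 0x2b→b5/s1 MISS; vc=[7,3]
#11 0x1a→b3/s1 VC-HIT; vc=[7,5]

MISSES = 3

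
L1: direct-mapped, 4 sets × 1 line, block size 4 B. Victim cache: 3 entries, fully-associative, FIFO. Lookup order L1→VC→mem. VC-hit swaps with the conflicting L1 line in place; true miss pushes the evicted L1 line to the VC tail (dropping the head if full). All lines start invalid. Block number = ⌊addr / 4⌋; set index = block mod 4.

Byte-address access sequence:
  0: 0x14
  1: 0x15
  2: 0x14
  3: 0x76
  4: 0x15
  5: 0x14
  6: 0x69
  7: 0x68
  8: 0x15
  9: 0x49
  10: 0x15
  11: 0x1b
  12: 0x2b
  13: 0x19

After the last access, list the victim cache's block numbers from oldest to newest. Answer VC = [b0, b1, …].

VC = [26, 18, 10]

0: 0x14 (blk 5, set 1) → MISS  vc=[]
1: 0x15 (blk 5, set 1) → L1-HIT  vc=[]
2: 0x14 (blk 5, set 1) → L1-HIT  vc=[]
3: 0x76 (blk 29, set 1) → MISS  vc=[5]
4: 0x15 (blk 5, set 1) → VC-HIT  vc=[29]
5: 0x14 (blk 5, set 1) → L1-HIT  vc=[29]
6: 0x69 (blk 26, set 2) → MISS  vc=[29]
7: 0x68 (blk 26, set 2) → L1-HIT  vc=[29]
8: 0x15 (blk 5, set 1) → L1-HIT  vc=[29]
9: 0x49 (blk 18, set 2) → MISS  vc=[29, 26]
10: 0x15 (blk 5, set 1) → L1-HIT  vc=[29, 26]
11: 0x1b (blk 6, set 2) → MISS  vc=[29, 26, 18]
12: 0x2b (blk 10, set 2) → MISS  vc=[26, 18, 6]
13: 0x19 (blk 6, set 2) → VC-HIT  vc=[26, 18, 10]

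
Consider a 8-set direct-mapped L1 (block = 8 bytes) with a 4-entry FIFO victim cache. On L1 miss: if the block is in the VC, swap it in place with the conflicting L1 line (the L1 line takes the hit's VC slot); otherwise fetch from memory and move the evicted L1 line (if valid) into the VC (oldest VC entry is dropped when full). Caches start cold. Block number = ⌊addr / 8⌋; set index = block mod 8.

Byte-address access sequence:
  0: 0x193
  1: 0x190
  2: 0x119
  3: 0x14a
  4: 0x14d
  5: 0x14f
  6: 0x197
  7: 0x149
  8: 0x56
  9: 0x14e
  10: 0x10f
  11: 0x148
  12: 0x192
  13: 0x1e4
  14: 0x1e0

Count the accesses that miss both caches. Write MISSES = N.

MISSES = 6

  [0] addr=0x193 blk=50 s=2: MISS | VC []
  [1] addr=0x190 blk=50 s=2: L1-HIT | VC []
  [2] addr=0x119 blk=35 s=3: MISS | VC []
  [3] addr=0x14a blk=41 s=1: MISS | VC []
  [4] addr=0x14d blk=41 s=1: L1-HIT | VC []
  [5] addr=0x14f blk=41 s=1: L1-HIT | VC []
  [6] addr=0x197 blk=50 s=2: L1-HIT | VC []
  [7] addr=0x149 blk=41 s=1: L1-HIT | VC []
  [8] addr=0x56 blk=10 s=2: MISS | VC [50]
  [9] addr=0x14e blk=41 s=1: L1-HIT | VC [50]
  [10] addr=0x10f blk=33 s=1: MISS | VC [50, 41]
  [11] addr=0x148 blk=41 s=1: VC-HIT | VC [50, 33]
  [12] addr=0x192 blk=50 s=2: VC-HIT | VC [10, 33]
  [13] addr=0x1e4 blk=60 s=4: MISS | VC [10, 33]
  [14] addr=0x1e0 blk=60 s=4: L1-HIT | VC [10, 33]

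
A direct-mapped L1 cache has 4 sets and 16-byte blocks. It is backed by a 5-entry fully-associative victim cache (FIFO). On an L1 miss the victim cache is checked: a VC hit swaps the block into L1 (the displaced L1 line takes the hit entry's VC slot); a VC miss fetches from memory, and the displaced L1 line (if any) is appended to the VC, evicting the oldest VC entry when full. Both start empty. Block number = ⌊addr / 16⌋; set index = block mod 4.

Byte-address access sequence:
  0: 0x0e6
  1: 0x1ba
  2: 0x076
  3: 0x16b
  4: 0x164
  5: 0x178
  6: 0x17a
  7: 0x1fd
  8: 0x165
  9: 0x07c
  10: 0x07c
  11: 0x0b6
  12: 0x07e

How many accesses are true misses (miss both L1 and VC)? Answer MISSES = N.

MISSES = 7

#0 0xe6→b14/s2 MISS; vc=[]
#1 0x1ba→b27/s3 MISS; vc=[]
#2 0x76→b7/s3 MISS; vc=[27]
#3 0x16b→b22/s2 MISS; vc=[27,14]
#4 0x164→b22/s2 L1-HIT; vc=[27,14]
#5 0x178→b23/s3 MISS; vc=[27,14,7]
#6 0x17a→b23/s3 L1-HIT; vc=[27,14,7]
#7 0x1fd→b31/s3 MISS; vc=[27,14,7,23]
#8 0x165→b22/s2 L1-HIT; vc=[27,14,7,23]
#9 0x7c→b7/s3 VC-HIT; vc=[27,14,31,23]
#10 0x7c→b7/s3 L1-HIT; vc=[27,14,31,23]
#11 0xb6→b11/s3 MISS; vc=[27,14,31,23,7]
#12 0x7e→b7/s3 VC-HIT; vc=[27,14,31,23,11]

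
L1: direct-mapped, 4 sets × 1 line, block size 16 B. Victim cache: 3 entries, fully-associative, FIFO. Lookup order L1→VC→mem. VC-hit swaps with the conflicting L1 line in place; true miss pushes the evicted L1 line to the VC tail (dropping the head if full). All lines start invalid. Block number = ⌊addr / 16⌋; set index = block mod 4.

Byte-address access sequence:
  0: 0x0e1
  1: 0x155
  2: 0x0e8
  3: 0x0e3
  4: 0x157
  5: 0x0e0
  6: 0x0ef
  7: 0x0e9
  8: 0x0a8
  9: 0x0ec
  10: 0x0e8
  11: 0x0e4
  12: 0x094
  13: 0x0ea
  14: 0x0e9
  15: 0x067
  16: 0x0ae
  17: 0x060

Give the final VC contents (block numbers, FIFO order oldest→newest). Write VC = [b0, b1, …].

VC = [10, 21, 14]

  [0] addr=0xe1 blk=14 s=2: MISS | VC []
  [1] addr=0x155 blk=21 s=1: MISS | VC []
  [2] addr=0xe8 blk=14 s=2: L1-HIT | VC []
  [3] addr=0xe3 blk=14 s=2: L1-HIT | VC []
  [4] addr=0x157 blk=21 s=1: L1-HIT | VC []
  [5] addr=0xe0 blk=14 s=2: L1-HIT | VC []
  [6] addr=0xef blk=14 s=2: L1-HIT | VC []
  [7] addr=0xe9 blk=14 s=2: L1-HIT | VC []
  [8] addr=0xa8 blk=10 s=2: MISS | VC [14]
  [9] addr=0xec blk=14 s=2: VC-HIT | VC [10]
  [10] addr=0xe8 blk=14 s=2: L1-HIT | VC [10]
  [11] addr=0xe4 blk=14 s=2: L1-HIT | VC [10]
  [12] addr=0x94 blk=9 s=1: MISS | VC [10, 21]
  [13] addr=0xea blk=14 s=2: L1-HIT | VC [10, 21]
  [14] addr=0xe9 blk=14 s=2: L1-HIT | VC [10, 21]
  [15] addr=0x67 blk=6 s=2: MISS | VC [10, 21, 14]
  [16] addr=0xae blk=10 s=2: VC-HIT | VC [6, 21, 14]
  [17] addr=0x60 blk=6 s=2: VC-HIT | VC [10, 21, 14]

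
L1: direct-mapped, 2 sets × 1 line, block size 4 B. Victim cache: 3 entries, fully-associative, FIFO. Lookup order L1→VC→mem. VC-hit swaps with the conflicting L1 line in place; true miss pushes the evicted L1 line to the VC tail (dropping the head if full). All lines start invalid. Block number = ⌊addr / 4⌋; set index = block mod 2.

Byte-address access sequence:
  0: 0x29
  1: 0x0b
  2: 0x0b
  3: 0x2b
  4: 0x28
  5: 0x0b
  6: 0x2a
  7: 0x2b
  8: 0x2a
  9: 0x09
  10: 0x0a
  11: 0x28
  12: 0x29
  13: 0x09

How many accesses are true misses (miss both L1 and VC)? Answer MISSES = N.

  [0] addr=0x29 blk=10 s=0: MISS | VC []
  [1] addr=0xb blk=2 s=0: MISS | VC [10]
  [2] addr=0xb blk=2 s=0: L1-HIT | VC [10]
  [3] addr=0x2b blk=10 s=0: VC-HIT | VC [2]
  [4] addr=0x28 blk=10 s=0: L1-HIT | VC [2]
  [5] addr=0xb blk=2 s=0: VC-HIT | VC [10]
  [6] addr=0x2a blk=10 s=0: VC-HIT | VC [2]
  [7] addr=0x2b blk=10 s=0: L1-HIT | VC [2]
  [8] addr=0x2a blk=10 s=0: L1-HIT | VC [2]
  [9] addr=0x9 blk=2 s=0: VC-HIT | VC [10]
  [10] addr=0xa blk=2 s=0: L1-HIT | VC [10]
  [11] addr=0x28 blk=10 s=0: VC-HIT | VC [2]
  [12] addr=0x29 blk=10 s=0: L1-HIT | VC [2]
  [13] addr=0x9 blk=2 s=0: VC-HIT | VC [10]

MISSES = 2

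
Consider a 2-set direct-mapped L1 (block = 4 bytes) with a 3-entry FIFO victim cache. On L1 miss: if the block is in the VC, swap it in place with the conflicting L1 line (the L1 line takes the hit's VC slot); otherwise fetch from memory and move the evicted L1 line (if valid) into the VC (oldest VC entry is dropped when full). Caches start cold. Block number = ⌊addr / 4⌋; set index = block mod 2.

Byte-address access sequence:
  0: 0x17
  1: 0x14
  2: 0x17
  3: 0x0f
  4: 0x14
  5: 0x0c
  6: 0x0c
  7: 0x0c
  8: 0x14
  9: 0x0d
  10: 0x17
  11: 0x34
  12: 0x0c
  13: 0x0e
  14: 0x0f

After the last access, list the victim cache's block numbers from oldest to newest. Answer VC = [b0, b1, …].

VC = [13, 5]

#0 0x17→b5/s1 MISS; vc=[]
#1 0x14→b5/s1 L1-HIT; vc=[]
#2 0x17→b5/s1 L1-HIT; vc=[]
#3 0xf→b3/s1 MISS; vc=[5]
#4 0x14→b5/s1 VC-HIT; vc=[3]
#5 0xc→b3/s1 VC-HIT; vc=[5]
#6 0xc→b3/s1 L1-HIT; vc=[5]
#7 0xc→b3/s1 L1-HIT; vc=[5]
#8 0x14→b5/s1 VC-HIT; vc=[3]
#9 0xd→b3/s1 VC-HIT; vc=[5]
#10 0x17→b5/s1 VC-HIT; vc=[3]
#11 0x34→b13/s1 MISS; vc=[3,5]
#12 0xc→b3/s1 VC-HIT; vc=[13,5]
#13 0xe→b3/s1 L1-HIT; vc=[13,5]
#14 0xf→b3/s1 L1-HIT; vc=[13,5]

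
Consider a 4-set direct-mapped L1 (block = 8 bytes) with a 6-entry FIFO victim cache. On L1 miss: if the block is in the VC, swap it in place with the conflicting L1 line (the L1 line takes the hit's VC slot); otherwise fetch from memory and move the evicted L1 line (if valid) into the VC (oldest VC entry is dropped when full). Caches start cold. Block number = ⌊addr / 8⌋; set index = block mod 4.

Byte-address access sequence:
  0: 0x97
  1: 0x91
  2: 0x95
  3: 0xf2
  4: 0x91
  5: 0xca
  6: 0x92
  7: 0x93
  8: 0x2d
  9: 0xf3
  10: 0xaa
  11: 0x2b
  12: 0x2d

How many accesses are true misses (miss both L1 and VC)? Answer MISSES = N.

MISSES = 5

#0 0x97→b18/s2 MISS; vc=[]
#1 0x91→b18/s2 L1-HIT; vc=[]
#2 0x95→b18/s2 L1-HIT; vc=[]
#3 0xf2→b30/s2 MISS; vc=[18]
#4 0x91→b18/s2 VC-HIT; vc=[30]
#5 0xca→b25/s1 MISS; vc=[30]
#6 0x92→b18/s2 L1-HIT; vc=[30]
#7 0x93→b18/s2 L1-HIT; vc=[30]
#8 0x2d→b5/s1 MISS; vc=[30,25]
#9 0xf3→b30/s2 VC-HIT; vc=[18,25]
#10 0xaa→b21/s1 MISS; vc=[18,25,5]
#11 0x2b→b5/s1 VC-HIT; vc=[18,25,21]
#12 0x2d→b5/s1 L1-HIT; vc=[18,25,21]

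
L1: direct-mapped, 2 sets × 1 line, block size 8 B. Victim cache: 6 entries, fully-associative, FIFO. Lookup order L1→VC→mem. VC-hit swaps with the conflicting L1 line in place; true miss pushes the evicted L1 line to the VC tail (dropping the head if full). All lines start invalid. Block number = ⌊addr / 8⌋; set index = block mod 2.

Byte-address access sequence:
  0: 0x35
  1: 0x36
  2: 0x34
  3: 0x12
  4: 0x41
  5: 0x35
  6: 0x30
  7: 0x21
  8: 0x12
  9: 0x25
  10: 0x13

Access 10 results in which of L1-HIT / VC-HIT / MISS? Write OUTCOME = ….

  [0] addr=0x35 blk=6 s=0: MISS | VC []
  [1] addr=0x36 blk=6 s=0: L1-HIT | VC []
  [2] addr=0x34 blk=6 s=0: L1-HIT | VC []
  [3] addr=0x12 blk=2 s=0: MISS | VC [6]
  [4] addr=0x41 blk=8 s=0: MISS | VC [6, 2]
  [5] addr=0x35 blk=6 s=0: VC-HIT | VC [8, 2]
  [6] addr=0x30 blk=6 s=0: L1-HIT | VC [8, 2]
  [7] addr=0x21 blk=4 s=0: MISS | VC [8, 2, 6]
  [8] addr=0x12 blk=2 s=0: VC-HIT | VC [8, 4, 6]
  [9] addr=0x25 blk=4 s=0: VC-HIT | VC [8, 2, 6]
  [10] addr=0x13 blk=2 s=0: VC-HIT | VC [8, 4, 6]

OUTCOME = VC-HIT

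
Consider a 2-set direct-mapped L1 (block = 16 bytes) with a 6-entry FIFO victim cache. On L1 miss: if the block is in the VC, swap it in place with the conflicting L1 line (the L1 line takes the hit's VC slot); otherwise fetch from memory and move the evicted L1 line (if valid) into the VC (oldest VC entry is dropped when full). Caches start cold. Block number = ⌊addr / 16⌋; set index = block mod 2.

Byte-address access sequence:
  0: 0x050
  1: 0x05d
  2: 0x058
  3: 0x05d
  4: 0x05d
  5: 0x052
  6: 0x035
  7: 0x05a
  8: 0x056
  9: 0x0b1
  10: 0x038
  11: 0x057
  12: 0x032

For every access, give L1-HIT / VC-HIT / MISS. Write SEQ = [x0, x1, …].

SEQ = [MISS, L1-HIT, L1-HIT, L1-HIT, L1-HIT, L1-HIT, MISS, VC-HIT, L1-HIT, MISS, VC-HIT, VC-HIT, VC-HIT]

0: 0x50 (blk 5, set 1) → MISS  vc=[]
1: 0x5d (blk 5, set 1) → L1-HIT  vc=[]
2: 0x58 (blk 5, set 1) → L1-HIT  vc=[]
3: 0x5d (blk 5, set 1) → L1-HIT  vc=[]
4: 0x5d (blk 5, set 1) → L1-HIT  vc=[]
5: 0x52 (blk 5, set 1) → L1-HIT  vc=[]
6: 0x35 (blk 3, set 1) → MISS  vc=[5]
7: 0x5a (blk 5, set 1) → VC-HIT  vc=[3]
8: 0x56 (blk 5, set 1) → L1-HIT  vc=[3]
9: 0xb1 (blk 11, set 1) → MISS  vc=[3, 5]
10: 0x38 (blk 3, set 1) → VC-HIT  vc=[11, 5]
11: 0x57 (blk 5, set 1) → VC-HIT  vc=[11, 3]
12: 0x32 (blk 3, set 1) → VC-HIT  vc=[11, 5]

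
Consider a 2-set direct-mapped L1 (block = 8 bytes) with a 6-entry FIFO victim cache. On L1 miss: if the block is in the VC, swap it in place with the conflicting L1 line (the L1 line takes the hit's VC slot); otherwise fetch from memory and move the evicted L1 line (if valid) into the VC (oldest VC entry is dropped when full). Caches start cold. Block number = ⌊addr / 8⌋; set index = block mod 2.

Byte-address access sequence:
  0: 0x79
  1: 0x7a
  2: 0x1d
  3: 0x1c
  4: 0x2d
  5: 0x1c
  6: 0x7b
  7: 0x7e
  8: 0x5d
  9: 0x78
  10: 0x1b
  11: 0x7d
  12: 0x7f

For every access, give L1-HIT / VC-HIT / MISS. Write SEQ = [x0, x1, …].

SEQ = [MISS, L1-HIT, MISS, L1-HIT, MISS, VC-HIT, VC-HIT, L1-HIT, MISS, VC-HIT, VC-HIT, VC-HIT, L1-HIT]

0: 0x79 (blk 15, set 1) → MISS  vc=[]
1: 0x7a (blk 15, set 1) → L1-HIT  vc=[]
2: 0x1d (blk 3, set 1) → MISS  vc=[15]
3: 0x1c (blk 3, set 1) → L1-HIT  vc=[15]
4: 0x2d (blk 5, set 1) → MISS  vc=[15, 3]
5: 0x1c (blk 3, set 1) → VC-HIT  vc=[15, 5]
6: 0x7b (blk 15, set 1) → VC-HIT  vc=[3, 5]
7: 0x7e (blk 15, set 1) → L1-HIT  vc=[3, 5]
8: 0x5d (blk 11, set 1) → MISS  vc=[3, 5, 15]
9: 0x78 (blk 15, set 1) → VC-HIT  vc=[3, 5, 11]
10: 0x1b (blk 3, set 1) → VC-HIT  vc=[15, 5, 11]
11: 0x7d (blk 15, set 1) → VC-HIT  vc=[3, 5, 11]
12: 0x7f (blk 15, set 1) → L1-HIT  vc=[3, 5, 11]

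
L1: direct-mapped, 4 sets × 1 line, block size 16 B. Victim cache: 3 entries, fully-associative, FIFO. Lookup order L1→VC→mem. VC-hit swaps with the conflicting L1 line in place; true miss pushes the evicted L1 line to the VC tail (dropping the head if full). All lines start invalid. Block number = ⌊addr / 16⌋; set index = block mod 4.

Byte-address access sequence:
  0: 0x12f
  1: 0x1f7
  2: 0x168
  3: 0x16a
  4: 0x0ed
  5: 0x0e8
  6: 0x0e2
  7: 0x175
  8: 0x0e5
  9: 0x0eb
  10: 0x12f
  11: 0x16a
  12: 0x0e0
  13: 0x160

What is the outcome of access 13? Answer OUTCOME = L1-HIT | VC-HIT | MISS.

#0 0x12f→b18/s2 MISS; vc=[]
#1 0x1f7→b31/s3 MISS; vc=[]
#2 0x168→b22/s2 MISS; vc=[18]
#3 0x16a→b22/s2 L1-HIT; vc=[18]
#4 0xed→b14/s2 MISS; vc=[18,22]
#5 0xe8→b14/s2 L1-HIT; vc=[18,22]
#6 0xe2→b14/s2 L1-HIT; vc=[18,22]
#7 0x175→b23/s3 MISS; vc=[18,22,31]
#8 0xe5→b14/s2 L1-HIT; vc=[18,22,31]
#9 0xeb→b14/s2 L1-HIT; vc=[18,22,31]
#10 0x12f→b18/s2 VC-HIT; vc=[14,22,31]
#11 0x16a→b22/s2 VC-HIT; vc=[14,18,31]
#12 0xe0→b14/s2 VC-HIT; vc=[22,18,31]
#13 0x160→b22/s2 VC-HIT; vc=[14,18,31]

OUTCOME = VC-HIT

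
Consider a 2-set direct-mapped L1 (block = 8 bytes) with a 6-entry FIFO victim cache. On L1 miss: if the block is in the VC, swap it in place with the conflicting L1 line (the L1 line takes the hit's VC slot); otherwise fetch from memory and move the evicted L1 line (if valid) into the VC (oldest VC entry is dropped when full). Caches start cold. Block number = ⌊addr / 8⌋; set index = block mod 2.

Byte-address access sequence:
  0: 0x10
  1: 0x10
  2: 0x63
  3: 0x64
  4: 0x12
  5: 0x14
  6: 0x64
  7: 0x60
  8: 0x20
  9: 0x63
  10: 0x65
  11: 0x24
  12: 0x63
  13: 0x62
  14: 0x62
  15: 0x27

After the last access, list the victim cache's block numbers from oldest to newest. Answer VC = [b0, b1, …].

VC = [2, 12]

#0 0x10→b2/s0 MISS; vc=[]
#1 0x10→b2/s0 L1-HIT; vc=[]
#2 0x63→b12/s0 MISS; vc=[2]
#3 0x64→b12/s0 L1-HIT; vc=[2]
#4 0x12→b2/s0 VC-HIT; vc=[12]
#5 0x14→b2/s0 L1-HIT; vc=[12]
#6 0x64→b12/s0 VC-HIT; vc=[2]
#7 0x60→b12/s0 L1-HIT; vc=[2]
#8 0x20→b4/s0 MISS; vc=[2,12]
#9 0x63→b12/s0 VC-HIT; vc=[2,4]
#10 0x65→b12/s0 L1-HIT; vc=[2,4]
#11 0x24→b4/s0 VC-HIT; vc=[2,12]
#12 0x63→b12/s0 VC-HIT; vc=[2,4]
#13 0x62→b12/s0 L1-HIT; vc=[2,4]
#14 0x62→b12/s0 L1-HIT; vc=[2,4]
#15 0x27→b4/s0 VC-HIT; vc=[2,12]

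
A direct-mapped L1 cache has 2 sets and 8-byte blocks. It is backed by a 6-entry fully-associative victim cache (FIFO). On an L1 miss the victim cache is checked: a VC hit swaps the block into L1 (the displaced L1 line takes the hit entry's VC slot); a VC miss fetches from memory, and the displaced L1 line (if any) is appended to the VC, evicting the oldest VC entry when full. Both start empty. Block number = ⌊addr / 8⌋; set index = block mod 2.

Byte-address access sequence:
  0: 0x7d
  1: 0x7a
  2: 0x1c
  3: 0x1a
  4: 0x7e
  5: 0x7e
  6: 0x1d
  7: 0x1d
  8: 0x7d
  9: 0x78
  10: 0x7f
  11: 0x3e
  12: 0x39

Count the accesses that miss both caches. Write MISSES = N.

MISSES = 3

0: 0x7d (blk 15, set 1) → MISS  vc=[]
1: 0x7a (blk 15, set 1) → L1-HIT  vc=[]
2: 0x1c (blk 3, set 1) → MISS  vc=[15]
3: 0x1a (blk 3, set 1) → L1-HIT  vc=[15]
4: 0x7e (blk 15, set 1) → VC-HIT  vc=[3]
5: 0x7e (blk 15, set 1) → L1-HIT  vc=[3]
6: 0x1d (blk 3, set 1) → VC-HIT  vc=[15]
7: 0x1d (blk 3, set 1) → L1-HIT  vc=[15]
8: 0x7d (blk 15, set 1) → VC-HIT  vc=[3]
9: 0x78 (blk 15, set 1) → L1-HIT  vc=[3]
10: 0x7f (blk 15, set 1) → L1-HIT  vc=[3]
11: 0x3e (blk 7, set 1) → MISS  vc=[3, 15]
12: 0x39 (blk 7, set 1) → L1-HIT  vc=[3, 15]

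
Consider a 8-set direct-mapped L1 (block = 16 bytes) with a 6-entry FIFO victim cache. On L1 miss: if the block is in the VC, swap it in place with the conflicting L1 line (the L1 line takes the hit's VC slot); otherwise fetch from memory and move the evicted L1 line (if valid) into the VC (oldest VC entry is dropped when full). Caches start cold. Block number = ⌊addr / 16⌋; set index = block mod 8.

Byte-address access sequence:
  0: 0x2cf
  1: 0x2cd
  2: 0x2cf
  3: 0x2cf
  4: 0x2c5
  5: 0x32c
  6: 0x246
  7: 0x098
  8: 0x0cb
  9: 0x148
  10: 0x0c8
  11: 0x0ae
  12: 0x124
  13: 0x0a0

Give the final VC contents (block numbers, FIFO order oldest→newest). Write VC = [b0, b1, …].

VC = [44, 36, 20, 50, 18]

0: 0x2cf (blk 44, set 4) → MISS  vc=[]
1: 0x2cd (blk 44, set 4) → L1-HIT  vc=[]
2: 0x2cf (blk 44, set 4) → L1-HIT  vc=[]
3: 0x2cf (blk 44, set 4) → L1-HIT  vc=[]
4: 0x2c5 (blk 44, set 4) → L1-HIT  vc=[]
5: 0x32c (blk 50, set 2) → MISS  vc=[]
6: 0x246 (blk 36, set 4) → MISS  vc=[44]
7: 0x98 (blk 9, set 1) → MISS  vc=[44]
8: 0xcb (blk 12, set 4) → MISS  vc=[44, 36]
9: 0x148 (blk 20, set 4) → MISS  vc=[44, 36, 12]
10: 0xc8 (blk 12, set 4) → VC-HIT  vc=[44, 36, 20]
11: 0xae (blk 10, set 2) → MISS  vc=[44, 36, 20, 50]
12: 0x124 (blk 18, set 2) → MISS  vc=[44, 36, 20, 50, 10]
13: 0xa0 (blk 10, set 2) → VC-HIT  vc=[44, 36, 20, 50, 18]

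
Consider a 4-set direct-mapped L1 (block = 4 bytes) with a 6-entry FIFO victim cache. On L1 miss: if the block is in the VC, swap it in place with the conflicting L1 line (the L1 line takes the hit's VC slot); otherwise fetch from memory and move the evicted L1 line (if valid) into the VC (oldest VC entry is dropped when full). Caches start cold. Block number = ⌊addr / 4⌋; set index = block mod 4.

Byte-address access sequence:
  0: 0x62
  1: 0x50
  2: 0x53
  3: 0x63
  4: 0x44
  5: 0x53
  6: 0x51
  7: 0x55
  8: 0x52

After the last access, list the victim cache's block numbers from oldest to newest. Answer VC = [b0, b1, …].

VC = [24, 17]

#0 0x62→b24/s0 MISS; vc=[]
#1 0x50→b20/s0 MISS; vc=[24]
#2 0x53→b20/s0 L1-HIT; vc=[24]
#3 0x63→b24/s0 VC-HIT; vc=[20]
#4 0x44→b17/s1 MISS; vc=[20]
#5 0x53→b20/s0 VC-HIT; vc=[24]
#6 0x51→b20/s0 L1-HIT; vc=[24]
#7 0x55→b21/s1 MISS; vc=[24,17]
#8 0x52→b20/s0 L1-HIT; vc=[24,17]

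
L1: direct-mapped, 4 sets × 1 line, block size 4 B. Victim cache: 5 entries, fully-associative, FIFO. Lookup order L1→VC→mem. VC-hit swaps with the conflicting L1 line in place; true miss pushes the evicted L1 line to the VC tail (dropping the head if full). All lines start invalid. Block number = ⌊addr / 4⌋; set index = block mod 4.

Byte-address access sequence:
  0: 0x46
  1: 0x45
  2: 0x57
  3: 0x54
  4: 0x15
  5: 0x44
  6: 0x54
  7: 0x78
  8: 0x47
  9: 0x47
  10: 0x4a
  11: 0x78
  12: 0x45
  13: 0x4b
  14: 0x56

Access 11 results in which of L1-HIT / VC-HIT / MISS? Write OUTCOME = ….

OUTCOME = VC-HIT

0: 0x46 (blk 17, set 1) → MISS  vc=[]
1: 0x45 (blk 17, set 1) → L1-HIT  vc=[]
2: 0x57 (blk 21, set 1) → MISS  vc=[17]
3: 0x54 (blk 21, set 1) → L1-HIT  vc=[17]
4: 0x15 (blk 5, set 1) → MISS  vc=[17, 21]
5: 0x44 (blk 17, set 1) → VC-HIT  vc=[5, 21]
6: 0x54 (blk 21, set 1) → VC-HIT  vc=[5, 17]
7: 0x78 (blk 30, set 2) → MISS  vc=[5, 17]
8: 0x47 (blk 17, set 1) → VC-HIT  vc=[5, 21]
9: 0x47 (blk 17, set 1) → L1-HIT  vc=[5, 21]
10: 0x4a (blk 18, set 2) → MISS  vc=[5, 21, 30]
11: 0x78 (blk 30, set 2) → VC-HIT  vc=[5, 21, 18]
12: 0x45 (blk 17, set 1) → L1-HIT  vc=[5, 21, 18]
13: 0x4b (blk 18, set 2) → VC-HIT  vc=[5, 21, 30]
14: 0x56 (blk 21, set 1) → VC-HIT  vc=[5, 17, 30]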